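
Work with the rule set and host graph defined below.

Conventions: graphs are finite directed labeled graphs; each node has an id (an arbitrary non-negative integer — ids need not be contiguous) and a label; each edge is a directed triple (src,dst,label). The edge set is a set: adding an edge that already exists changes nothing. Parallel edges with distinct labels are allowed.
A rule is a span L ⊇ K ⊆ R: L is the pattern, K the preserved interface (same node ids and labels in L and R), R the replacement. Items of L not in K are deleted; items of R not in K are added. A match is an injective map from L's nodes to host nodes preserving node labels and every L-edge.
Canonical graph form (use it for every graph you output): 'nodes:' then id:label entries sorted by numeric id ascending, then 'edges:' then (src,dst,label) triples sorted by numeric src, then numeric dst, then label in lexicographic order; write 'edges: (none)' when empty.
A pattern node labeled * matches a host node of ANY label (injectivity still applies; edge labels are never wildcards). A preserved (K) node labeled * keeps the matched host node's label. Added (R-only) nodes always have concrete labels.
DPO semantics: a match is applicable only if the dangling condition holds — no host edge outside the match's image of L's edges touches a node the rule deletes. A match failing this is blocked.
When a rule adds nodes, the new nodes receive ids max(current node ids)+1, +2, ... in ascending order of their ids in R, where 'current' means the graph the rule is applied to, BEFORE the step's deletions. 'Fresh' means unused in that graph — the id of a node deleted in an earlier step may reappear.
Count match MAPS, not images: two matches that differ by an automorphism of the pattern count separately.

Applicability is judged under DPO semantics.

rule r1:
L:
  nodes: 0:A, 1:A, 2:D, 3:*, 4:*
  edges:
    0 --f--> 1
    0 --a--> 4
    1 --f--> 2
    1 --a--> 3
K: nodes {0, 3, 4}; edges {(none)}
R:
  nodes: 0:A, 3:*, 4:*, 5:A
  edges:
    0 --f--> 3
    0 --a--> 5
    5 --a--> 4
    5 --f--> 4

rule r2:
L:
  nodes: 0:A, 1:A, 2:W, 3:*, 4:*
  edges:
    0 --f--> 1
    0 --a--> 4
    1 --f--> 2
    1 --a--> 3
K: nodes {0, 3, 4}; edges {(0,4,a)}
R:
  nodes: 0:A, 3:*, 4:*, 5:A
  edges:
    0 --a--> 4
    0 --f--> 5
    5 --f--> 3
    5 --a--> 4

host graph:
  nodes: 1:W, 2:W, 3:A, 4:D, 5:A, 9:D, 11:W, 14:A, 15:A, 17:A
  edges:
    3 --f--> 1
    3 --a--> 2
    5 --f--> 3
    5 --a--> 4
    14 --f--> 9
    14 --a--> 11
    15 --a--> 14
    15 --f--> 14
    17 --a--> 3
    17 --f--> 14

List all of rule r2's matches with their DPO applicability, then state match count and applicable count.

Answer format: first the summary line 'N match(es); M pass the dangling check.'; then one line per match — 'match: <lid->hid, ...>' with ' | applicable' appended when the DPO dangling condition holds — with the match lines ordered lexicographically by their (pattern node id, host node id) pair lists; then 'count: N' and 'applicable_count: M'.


1 match(es); 0 pass the dangling check.
match: 0->5, 1->3, 2->1, 3->2, 4->4
count: 1
applicable_count: 0


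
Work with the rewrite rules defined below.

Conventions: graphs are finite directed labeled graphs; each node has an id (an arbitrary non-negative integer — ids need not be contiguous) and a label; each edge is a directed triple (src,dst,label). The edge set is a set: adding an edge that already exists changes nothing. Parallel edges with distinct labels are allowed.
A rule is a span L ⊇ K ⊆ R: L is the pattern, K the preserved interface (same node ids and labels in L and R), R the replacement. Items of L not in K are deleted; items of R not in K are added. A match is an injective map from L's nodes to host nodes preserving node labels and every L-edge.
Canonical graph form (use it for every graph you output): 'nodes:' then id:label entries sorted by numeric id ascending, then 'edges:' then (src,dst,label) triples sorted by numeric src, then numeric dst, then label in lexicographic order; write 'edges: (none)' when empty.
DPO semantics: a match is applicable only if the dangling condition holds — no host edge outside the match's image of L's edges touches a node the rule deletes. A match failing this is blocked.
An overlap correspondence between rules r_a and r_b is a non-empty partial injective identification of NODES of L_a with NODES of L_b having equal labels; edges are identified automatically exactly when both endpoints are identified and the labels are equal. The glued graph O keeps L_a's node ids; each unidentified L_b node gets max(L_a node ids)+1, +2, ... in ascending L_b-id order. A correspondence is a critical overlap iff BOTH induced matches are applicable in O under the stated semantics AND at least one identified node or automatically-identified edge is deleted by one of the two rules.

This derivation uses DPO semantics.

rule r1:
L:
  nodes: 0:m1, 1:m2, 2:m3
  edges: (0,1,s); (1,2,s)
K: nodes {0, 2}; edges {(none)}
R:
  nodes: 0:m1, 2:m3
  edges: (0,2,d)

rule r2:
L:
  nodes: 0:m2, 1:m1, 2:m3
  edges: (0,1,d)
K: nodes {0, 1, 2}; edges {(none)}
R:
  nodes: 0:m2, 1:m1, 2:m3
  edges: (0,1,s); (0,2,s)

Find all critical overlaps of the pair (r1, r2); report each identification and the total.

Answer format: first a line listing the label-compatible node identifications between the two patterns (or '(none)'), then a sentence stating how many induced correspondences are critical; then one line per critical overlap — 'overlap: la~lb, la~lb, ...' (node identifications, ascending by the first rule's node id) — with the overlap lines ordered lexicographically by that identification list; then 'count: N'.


label-compatible node identifications between L(r1) and L(r2): 0~1, 1~0, 2~2
0 of the induced correspondences are critical overlaps of r1 and r2.
count: 0


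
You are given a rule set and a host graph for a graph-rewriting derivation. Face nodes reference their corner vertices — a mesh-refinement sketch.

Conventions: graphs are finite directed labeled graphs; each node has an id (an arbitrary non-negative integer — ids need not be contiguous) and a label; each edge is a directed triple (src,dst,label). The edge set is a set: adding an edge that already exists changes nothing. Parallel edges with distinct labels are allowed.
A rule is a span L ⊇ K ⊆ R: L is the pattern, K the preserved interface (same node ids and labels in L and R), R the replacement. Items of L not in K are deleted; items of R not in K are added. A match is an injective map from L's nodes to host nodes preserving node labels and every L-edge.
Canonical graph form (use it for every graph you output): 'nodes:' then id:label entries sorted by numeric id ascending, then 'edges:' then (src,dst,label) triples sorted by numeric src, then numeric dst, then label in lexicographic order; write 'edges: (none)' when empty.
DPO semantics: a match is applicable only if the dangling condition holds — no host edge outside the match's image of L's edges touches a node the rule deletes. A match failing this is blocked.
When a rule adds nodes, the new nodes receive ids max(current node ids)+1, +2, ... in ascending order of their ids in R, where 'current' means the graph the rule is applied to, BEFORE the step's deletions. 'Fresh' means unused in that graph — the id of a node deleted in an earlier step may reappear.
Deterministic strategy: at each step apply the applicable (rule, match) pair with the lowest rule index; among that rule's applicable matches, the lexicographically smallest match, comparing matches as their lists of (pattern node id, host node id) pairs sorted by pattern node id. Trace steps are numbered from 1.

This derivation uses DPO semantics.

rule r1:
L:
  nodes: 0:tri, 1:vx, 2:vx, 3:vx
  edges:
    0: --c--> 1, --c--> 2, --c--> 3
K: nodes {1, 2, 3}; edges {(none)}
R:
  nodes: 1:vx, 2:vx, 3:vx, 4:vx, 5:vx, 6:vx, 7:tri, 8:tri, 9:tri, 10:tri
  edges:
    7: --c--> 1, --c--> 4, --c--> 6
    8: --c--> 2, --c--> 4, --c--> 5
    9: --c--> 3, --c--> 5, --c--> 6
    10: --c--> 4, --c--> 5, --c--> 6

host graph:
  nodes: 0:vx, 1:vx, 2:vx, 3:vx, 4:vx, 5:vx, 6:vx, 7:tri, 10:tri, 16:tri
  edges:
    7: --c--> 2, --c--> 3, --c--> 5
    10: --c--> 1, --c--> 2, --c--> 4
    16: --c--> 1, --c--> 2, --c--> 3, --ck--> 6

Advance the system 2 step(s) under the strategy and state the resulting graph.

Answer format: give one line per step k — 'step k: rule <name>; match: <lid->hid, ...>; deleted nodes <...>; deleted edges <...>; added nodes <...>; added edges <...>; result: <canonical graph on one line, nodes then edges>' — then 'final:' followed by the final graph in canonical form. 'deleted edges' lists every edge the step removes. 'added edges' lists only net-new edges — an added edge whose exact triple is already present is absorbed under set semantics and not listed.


step 1: rule r1; match: 0->7, 1->2, 2->3, 3->5; deleted nodes 7; deleted edges (7,2,c); (7,3,c); (7,5,c); added nodes 17, 18, 19, 20, 21, 22, 23; added edges (20,2,c); (20,17,c); (20,19,c); (21,3,c); (21,17,c); (21,18,c); (22,5,c); (22,18,c); (22,19,c); (23,17,c); (23,18,c); (23,19,c); result: nodes: 0:vx, 1:vx, 2:vx, 3:vx, 4:vx, 5:vx, 6:vx, 10:tri, 16:tri, 17:vx, 18:vx, 19:vx, 20:tri, 21:tri, 22:tri, 23:tri edges: (10,1,c); (10,2,c); (10,4,c); (16,1,c); (16,2,c); (16,3,c); (16,6,ck); (20,2,c); (20,17,c); (20,19,c); (21,3,c); (21,17,c); (21,18,c); (22,5,c); (22,18,c); (22,19,c); (23,17,c); (23,18,c); (23,19,c)
step 2: rule r1; match: 0->10, 1->1, 2->2, 3->4; deleted nodes 10; deleted edges (10,1,c); (10,2,c); (10,4,c); added nodes 24, 25, 26, 27, 28, 29, 30; added edges (27,1,c); (27,24,c); (27,26,c); (28,2,c); (28,24,c); (28,25,c); (29,4,c); (29,25,c); (29,26,c); (30,24,c); (30,25,c); (30,26,c); result: nodes: 0:vx, 1:vx, 2:vx, 3:vx, 4:vx, 5:vx, 6:vx, 16:tri, 17:vx, 18:vx, 19:vx, 20:tri, 21:tri, 22:tri, 23:tri, 24:vx, 25:vx, 26:vx, 27:tri, 28:tri, 29:tri, 30:tri edges: (16,1,c); (16,2,c); (16,3,c); (16,6,ck); (20,2,c); (20,17,c); (20,19,c); (21,3,c); (21,17,c); (21,18,c); (22,5,c); (22,18,c); (22,19,c); (23,17,c); (23,18,c); (23,19,c); (27,1,c); (27,24,c); (27,26,c); (28,2,c); (28,24,c); (28,25,c); (29,4,c); (29,25,c); (29,26,c); (30,24,c); (30,25,c); (30,26,c)
final:
nodes: 0:vx, 1:vx, 2:vx, 3:vx, 4:vx, 5:vx, 6:vx, 16:tri, 17:vx, 18:vx, 19:vx, 20:tri, 21:tri, 22:tri, 23:tri, 24:vx, 25:vx, 26:vx, 27:tri, 28:tri, 29:tri, 30:tri
edges: (16,1,c); (16,2,c); (16,3,c); (16,6,ck); (20,2,c); (20,17,c); (20,19,c); (21,3,c); (21,17,c); (21,18,c); (22,5,c); (22,18,c); (22,19,c); (23,17,c); (23,18,c); (23,19,c); (27,1,c); (27,24,c); (27,26,c); (28,2,c); (28,24,c); (28,25,c); (29,4,c); (29,25,c); (29,26,c); (30,24,c); (30,25,c); (30,26,c)


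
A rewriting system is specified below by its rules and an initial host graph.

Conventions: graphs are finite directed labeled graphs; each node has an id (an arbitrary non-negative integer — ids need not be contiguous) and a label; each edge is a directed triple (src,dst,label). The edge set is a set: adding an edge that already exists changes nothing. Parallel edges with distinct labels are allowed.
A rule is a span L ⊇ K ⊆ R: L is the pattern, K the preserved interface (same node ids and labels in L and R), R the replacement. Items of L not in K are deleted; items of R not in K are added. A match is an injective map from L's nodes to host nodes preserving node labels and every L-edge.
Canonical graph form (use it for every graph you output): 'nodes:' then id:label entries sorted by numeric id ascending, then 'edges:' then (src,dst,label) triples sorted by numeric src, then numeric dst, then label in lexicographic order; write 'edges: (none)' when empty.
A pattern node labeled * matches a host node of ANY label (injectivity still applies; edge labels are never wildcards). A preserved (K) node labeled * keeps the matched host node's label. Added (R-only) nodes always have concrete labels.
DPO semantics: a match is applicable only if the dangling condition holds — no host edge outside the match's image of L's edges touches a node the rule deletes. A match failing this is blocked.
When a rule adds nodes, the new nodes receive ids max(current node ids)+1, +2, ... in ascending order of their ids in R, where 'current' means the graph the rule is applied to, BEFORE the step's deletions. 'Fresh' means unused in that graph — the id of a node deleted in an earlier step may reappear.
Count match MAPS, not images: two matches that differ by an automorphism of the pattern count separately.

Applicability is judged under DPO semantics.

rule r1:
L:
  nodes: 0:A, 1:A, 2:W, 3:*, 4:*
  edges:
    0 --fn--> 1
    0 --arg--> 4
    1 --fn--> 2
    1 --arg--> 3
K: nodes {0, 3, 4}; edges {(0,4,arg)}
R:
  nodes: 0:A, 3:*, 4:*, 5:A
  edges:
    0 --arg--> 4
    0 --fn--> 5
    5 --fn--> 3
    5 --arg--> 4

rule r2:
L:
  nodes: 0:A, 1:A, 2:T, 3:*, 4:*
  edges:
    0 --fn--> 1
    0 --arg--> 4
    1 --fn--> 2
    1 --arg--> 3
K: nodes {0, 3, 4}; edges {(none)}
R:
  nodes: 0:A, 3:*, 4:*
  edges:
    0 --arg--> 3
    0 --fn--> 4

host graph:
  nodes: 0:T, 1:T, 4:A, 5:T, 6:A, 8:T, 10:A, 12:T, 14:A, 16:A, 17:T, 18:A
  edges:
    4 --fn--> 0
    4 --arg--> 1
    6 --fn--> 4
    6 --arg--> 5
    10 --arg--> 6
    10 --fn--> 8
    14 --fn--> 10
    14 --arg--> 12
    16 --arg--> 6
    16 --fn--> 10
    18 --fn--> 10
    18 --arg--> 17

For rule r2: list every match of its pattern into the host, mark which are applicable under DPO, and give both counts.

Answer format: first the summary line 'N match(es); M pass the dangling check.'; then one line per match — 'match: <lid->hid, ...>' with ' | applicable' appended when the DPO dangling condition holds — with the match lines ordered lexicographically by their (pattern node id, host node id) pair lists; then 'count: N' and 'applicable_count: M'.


3 match(es); 1 pass the dangling check.
match: 0->6, 1->4, 2->0, 3->1, 4->5 | applicable
match: 0->14, 1->10, 2->8, 3->6, 4->12
match: 0->18, 1->10, 2->8, 3->6, 4->17
count: 3
applicable_count: 1


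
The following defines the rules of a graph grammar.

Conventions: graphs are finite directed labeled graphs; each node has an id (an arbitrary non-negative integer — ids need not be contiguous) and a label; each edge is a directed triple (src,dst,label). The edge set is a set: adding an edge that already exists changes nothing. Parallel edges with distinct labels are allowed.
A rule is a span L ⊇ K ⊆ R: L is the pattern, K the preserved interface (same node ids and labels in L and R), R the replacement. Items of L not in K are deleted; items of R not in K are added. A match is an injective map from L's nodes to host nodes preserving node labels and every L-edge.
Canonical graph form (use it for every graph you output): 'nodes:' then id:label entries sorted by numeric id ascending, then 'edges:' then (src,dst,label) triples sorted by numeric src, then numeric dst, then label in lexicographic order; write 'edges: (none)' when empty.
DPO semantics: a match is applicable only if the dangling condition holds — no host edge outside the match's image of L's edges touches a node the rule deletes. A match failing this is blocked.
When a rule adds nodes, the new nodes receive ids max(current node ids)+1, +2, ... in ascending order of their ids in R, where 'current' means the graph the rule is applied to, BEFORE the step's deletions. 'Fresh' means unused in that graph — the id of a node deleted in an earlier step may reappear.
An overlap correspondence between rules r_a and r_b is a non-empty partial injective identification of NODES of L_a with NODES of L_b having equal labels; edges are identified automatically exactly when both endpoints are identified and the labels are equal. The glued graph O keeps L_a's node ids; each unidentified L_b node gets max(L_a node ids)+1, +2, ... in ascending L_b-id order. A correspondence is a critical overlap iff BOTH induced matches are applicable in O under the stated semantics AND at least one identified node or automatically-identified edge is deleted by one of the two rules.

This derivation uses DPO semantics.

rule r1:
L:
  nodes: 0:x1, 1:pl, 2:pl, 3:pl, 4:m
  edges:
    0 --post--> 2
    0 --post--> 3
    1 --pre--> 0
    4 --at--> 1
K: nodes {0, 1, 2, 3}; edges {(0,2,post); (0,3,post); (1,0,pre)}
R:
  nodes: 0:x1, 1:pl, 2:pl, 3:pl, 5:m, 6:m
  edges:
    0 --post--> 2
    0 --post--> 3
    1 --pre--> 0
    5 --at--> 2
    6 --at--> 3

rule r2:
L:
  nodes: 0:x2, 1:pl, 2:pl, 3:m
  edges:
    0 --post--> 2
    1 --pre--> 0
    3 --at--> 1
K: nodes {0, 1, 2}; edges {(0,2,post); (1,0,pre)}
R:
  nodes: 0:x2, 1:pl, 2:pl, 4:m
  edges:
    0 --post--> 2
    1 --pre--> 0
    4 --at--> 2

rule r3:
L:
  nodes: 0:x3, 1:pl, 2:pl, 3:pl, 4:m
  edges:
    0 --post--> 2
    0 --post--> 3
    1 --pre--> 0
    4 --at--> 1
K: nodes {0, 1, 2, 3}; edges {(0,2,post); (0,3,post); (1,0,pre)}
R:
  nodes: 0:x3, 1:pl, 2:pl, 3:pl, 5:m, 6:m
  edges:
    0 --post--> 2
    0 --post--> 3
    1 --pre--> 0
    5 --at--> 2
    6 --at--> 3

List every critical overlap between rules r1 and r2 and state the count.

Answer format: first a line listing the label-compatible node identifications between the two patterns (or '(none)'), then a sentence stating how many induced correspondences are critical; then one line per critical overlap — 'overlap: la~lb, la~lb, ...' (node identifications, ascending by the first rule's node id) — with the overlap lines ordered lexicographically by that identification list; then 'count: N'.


label-compatible node identifications between L(r1) and L(r2): 1~1, 1~2, 2~1, 2~2, 3~1, 3~2, 4~3
3 of the induced correspondences are critical overlaps of r1 and r2.
overlap: 1~1, 2~2, 4~3
overlap: 1~1, 3~2, 4~3
overlap: 1~1, 4~3
count: 3


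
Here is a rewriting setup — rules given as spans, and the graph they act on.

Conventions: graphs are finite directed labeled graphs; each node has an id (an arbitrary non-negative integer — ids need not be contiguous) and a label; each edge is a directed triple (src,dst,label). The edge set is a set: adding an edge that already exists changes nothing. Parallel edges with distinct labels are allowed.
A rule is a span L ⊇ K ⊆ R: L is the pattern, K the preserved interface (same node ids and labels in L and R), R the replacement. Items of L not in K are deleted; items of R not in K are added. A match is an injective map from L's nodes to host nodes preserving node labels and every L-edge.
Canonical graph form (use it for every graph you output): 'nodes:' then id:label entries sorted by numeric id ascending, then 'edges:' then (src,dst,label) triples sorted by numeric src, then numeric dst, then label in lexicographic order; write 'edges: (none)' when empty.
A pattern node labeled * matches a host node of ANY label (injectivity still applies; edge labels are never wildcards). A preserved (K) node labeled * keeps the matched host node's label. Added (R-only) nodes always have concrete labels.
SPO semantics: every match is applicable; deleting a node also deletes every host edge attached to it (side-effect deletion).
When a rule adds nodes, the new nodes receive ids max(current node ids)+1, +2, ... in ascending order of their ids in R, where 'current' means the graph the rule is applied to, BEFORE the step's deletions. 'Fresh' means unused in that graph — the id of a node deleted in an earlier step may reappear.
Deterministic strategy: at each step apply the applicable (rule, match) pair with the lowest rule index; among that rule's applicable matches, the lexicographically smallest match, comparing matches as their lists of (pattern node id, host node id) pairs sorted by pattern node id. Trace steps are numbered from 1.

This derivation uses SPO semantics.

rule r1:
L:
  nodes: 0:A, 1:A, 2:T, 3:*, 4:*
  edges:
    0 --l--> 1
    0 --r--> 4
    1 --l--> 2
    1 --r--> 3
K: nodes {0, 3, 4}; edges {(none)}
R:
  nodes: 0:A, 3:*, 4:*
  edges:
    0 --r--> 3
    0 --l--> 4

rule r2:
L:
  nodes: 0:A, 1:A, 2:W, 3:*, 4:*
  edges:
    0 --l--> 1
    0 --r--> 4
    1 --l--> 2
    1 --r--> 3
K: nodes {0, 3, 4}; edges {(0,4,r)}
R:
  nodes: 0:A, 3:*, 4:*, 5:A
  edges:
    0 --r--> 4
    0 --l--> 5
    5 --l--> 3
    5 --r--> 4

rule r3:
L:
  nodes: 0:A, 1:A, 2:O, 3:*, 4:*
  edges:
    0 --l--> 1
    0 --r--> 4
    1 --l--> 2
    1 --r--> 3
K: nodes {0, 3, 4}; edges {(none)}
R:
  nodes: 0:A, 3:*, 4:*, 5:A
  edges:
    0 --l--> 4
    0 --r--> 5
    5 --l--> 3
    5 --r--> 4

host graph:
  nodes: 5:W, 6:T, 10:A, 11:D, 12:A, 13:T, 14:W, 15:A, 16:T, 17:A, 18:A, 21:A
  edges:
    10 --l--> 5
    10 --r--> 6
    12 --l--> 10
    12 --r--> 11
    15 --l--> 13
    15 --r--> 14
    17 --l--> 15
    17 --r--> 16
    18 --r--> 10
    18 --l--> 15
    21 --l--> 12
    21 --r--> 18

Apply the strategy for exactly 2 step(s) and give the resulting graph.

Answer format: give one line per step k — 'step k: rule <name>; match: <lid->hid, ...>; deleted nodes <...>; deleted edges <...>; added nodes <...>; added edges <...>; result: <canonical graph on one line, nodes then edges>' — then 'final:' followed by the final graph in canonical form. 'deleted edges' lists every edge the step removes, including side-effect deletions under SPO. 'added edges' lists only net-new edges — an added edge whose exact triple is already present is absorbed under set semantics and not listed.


step 1: rule r1; match: 0->17, 1->15, 2->13, 3->14, 4->16; deleted nodes 13, 15; deleted edges (15,13,l); (15,14,r); (17,15,l); (17,16,r); (18,15,l); added nodes (none); added edges (17,14,r); (17,16,l); result: nodes: 5:W, 6:T, 10:A, 11:D, 12:A, 14:W, 16:T, 17:A, 18:A, 21:A edges: (10,5,l); (10,6,r); (12,10,l); (12,11,r); (17,14,r); (17,16,l); (18,10,r); (21,12,l); (21,18,r)
step 2: rule r2; match: 0->12, 1->10, 2->5, 3->6, 4->11; deleted nodes 5, 10; deleted edges (10,5,l); (10,6,r); (12,10,l); (18,10,r); added nodes 22; added edges (12,22,l); (22,6,l); (22,11,r); result: nodes: 6:T, 11:D, 12:A, 14:W, 16:T, 17:A, 18:A, 21:A, 22:A edges: (12,11,r); (12,22,l); (17,14,r); (17,16,l); (21,12,l); (21,18,r); (22,6,l); (22,11,r)
final:
nodes: 6:T, 11:D, 12:A, 14:W, 16:T, 17:A, 18:A, 21:A, 22:A
edges: (12,11,r); (12,22,l); (17,14,r); (17,16,l); (21,12,l); (21,18,r); (22,6,l); (22,11,r)


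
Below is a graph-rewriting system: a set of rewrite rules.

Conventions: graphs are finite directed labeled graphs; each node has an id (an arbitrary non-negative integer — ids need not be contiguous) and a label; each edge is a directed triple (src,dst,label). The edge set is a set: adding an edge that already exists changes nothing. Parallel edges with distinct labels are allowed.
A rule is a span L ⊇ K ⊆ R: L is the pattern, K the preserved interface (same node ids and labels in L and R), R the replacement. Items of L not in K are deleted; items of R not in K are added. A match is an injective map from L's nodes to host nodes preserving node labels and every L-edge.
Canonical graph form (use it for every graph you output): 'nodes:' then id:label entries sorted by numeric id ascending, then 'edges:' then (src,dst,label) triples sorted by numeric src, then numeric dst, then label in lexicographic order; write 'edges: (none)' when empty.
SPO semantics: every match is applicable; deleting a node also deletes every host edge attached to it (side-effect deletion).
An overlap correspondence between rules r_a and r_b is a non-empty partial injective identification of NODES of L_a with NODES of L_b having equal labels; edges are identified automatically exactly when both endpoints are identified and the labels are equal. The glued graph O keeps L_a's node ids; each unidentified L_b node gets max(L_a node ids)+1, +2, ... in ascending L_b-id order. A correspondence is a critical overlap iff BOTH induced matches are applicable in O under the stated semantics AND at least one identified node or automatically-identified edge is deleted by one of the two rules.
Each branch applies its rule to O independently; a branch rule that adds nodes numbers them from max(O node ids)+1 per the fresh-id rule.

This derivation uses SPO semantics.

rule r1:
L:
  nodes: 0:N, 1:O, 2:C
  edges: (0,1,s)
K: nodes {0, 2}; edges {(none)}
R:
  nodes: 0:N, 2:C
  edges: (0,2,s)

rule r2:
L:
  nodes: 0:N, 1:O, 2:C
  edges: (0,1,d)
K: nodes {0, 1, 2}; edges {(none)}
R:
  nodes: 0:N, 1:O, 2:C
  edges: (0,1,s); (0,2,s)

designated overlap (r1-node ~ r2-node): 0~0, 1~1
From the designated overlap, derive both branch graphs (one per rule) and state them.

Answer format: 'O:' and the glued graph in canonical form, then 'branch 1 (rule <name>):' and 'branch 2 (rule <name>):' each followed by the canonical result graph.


O:
nodes: 0:N, 1:O, 2:C, 3:C
edges: (0,1,d); (0,1,s)
branch 1 (rule r1):
nodes: 0:N, 2:C, 3:C
edges: (0,2,s)
branch 2 (rule r2):
nodes: 0:N, 1:O, 2:C, 3:C
edges: (0,1,s); (0,3,s)


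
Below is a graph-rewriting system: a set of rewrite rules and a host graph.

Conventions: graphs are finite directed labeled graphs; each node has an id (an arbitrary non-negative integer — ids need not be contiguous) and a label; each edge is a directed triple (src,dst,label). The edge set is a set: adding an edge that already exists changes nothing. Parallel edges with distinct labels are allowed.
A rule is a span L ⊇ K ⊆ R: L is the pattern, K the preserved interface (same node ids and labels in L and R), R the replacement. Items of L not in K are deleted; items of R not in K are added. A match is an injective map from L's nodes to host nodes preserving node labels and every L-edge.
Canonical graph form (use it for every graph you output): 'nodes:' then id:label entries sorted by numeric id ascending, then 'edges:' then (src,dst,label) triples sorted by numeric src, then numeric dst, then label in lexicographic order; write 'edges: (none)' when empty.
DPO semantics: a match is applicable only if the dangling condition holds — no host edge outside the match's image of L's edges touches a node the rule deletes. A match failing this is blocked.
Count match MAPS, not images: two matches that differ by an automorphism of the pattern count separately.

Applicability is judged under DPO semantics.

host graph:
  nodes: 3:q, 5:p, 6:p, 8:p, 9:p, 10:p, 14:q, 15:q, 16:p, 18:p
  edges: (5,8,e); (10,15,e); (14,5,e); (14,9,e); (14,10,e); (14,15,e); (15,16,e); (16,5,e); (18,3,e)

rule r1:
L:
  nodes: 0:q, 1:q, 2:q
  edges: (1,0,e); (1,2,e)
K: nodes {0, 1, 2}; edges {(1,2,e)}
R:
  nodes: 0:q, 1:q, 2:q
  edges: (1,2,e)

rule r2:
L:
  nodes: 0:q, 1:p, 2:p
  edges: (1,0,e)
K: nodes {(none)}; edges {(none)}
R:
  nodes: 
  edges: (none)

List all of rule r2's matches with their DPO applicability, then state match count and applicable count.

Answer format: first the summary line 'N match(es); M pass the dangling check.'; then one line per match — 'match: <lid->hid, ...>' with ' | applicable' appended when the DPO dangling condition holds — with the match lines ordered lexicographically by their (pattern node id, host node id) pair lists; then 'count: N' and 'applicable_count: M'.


12 match(es); 1 pass the dangling check.
match: 0->3, 1->18, 2->5
match: 0->3, 1->18, 2->6 | applicable
match: 0->3, 1->18, 2->8
match: 0->3, 1->18, 2->9
match: 0->3, 1->18, 2->10
match: 0->3, 1->18, 2->16
match: 0->15, 1->10, 2->5
match: 0->15, 1->10, 2->6
match: 0->15, 1->10, 2->8
match: 0->15, 1->10, 2->9
match: 0->15, 1->10, 2->16
match: 0->15, 1->10, 2->18
count: 12
applicable_count: 1


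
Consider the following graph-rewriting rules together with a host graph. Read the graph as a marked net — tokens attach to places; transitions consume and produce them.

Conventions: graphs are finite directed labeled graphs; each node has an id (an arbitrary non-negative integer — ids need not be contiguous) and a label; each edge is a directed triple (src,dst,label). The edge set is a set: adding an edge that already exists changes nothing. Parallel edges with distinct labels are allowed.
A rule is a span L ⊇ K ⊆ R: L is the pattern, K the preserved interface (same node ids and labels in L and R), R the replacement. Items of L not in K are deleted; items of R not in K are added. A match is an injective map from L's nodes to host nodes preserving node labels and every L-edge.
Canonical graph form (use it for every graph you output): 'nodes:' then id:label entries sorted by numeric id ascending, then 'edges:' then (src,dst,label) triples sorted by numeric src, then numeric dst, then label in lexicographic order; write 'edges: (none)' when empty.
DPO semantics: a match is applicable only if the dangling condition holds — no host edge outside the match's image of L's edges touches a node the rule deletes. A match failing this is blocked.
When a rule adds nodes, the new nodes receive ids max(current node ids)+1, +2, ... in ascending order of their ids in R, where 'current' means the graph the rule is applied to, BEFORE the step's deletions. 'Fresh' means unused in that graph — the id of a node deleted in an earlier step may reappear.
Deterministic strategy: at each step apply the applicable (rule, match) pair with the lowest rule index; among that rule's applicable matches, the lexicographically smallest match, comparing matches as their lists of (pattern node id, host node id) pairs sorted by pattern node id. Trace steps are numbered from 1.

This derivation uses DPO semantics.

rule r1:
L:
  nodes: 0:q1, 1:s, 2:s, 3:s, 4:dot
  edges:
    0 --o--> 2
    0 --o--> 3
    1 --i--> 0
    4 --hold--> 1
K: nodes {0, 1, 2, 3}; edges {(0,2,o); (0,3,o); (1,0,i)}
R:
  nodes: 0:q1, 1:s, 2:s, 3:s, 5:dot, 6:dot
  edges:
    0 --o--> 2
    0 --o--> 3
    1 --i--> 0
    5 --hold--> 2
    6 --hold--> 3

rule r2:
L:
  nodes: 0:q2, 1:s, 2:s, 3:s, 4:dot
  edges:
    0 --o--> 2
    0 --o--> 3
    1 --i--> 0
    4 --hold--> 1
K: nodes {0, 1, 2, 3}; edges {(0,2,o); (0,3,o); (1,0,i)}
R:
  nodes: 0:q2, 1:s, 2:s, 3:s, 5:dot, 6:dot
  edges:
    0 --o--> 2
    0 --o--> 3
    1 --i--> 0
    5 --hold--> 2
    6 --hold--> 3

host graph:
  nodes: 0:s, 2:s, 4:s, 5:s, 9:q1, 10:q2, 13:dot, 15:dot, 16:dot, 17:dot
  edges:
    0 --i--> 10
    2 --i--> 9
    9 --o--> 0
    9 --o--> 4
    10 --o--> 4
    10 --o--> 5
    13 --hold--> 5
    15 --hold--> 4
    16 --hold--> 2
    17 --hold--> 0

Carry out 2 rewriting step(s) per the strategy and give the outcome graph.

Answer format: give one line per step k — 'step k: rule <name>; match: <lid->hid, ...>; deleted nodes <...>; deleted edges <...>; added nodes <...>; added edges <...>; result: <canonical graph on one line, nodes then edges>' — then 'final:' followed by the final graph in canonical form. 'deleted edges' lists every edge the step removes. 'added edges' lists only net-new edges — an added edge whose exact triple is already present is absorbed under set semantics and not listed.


step 1: rule r1; match: 0->9, 1->2, 2->0, 3->4, 4->16; deleted nodes 16; deleted edges (16,2,hold); added nodes 18, 19; added edges (18,0,hold); (19,4,hold); result: nodes: 0:s, 2:s, 4:s, 5:s, 9:q1, 10:q2, 13:dot, 15:dot, 17:dot, 18:dot, 19:dot edges: (0,10,i); (2,9,i); (9,0,o); (9,4,o); (10,4,o); (10,5,o); (13,5,hold); (15,4,hold); (17,0,hold); (18,0,hold); (19,4,hold)
step 2: rule r2; match: 0->10, 1->0, 2->4, 3->5, 4->17; deleted nodes 17; deleted edges (17,0,hold); added nodes 20, 21; added edges (20,4,hold); (21,5,hold); result: nodes: 0:s, 2:s, 4:s, 5:s, 9:q1, 10:q2, 13:dot, 15:dot, 18:dot, 19:dot, 20:dot, 21:dot edges: (0,10,i); (2,9,i); (9,0,o); (9,4,o); (10,4,o); (10,5,o); (13,5,hold); (15,4,hold); (18,0,hold); (19,4,hold); (20,4,hold); (21,5,hold)
final:
nodes: 0:s, 2:s, 4:s, 5:s, 9:q1, 10:q2, 13:dot, 15:dot, 18:dot, 19:dot, 20:dot, 21:dot
edges: (0,10,i); (2,9,i); (9,0,o); (9,4,o); (10,4,o); (10,5,o); (13,5,hold); (15,4,hold); (18,0,hold); (19,4,hold); (20,4,hold); (21,5,hold)


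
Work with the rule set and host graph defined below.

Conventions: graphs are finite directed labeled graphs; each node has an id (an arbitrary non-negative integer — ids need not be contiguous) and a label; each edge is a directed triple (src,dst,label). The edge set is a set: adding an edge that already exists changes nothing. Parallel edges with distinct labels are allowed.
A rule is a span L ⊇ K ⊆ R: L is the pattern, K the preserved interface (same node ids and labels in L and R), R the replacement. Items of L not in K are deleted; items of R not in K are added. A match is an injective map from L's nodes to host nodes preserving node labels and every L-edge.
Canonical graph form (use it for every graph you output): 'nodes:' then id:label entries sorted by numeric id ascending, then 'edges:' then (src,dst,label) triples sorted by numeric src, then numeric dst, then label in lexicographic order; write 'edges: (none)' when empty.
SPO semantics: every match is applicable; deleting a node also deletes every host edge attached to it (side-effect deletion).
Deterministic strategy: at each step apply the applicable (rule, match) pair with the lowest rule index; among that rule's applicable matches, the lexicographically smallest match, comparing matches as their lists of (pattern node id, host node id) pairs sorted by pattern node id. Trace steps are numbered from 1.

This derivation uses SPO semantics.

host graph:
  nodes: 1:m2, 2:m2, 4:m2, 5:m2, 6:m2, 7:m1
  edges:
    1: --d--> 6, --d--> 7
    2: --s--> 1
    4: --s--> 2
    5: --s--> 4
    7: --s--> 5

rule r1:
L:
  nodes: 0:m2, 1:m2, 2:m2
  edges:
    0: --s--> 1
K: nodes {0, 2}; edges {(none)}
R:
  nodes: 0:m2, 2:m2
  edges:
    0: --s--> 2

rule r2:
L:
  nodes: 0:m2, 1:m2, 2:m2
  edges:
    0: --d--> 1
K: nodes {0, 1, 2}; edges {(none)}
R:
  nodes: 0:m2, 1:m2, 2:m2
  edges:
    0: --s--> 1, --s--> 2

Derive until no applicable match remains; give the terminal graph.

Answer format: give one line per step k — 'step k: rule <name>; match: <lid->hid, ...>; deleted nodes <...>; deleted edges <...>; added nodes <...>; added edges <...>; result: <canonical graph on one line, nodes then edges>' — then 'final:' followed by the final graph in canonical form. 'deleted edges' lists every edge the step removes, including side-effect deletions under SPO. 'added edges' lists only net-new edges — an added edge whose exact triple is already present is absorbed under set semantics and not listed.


step 1: rule r1; match: 0->2, 1->1, 2->4; deleted nodes 1; deleted edges (1,6,d); (1,7,d); (2,1,s); added nodes (none); added edges (2,4,s); result: nodes: 2:m2, 4:m2, 5:m2, 6:m2, 7:m1 edges: (2,4,s); (4,2,s); (5,4,s); (7,5,s)
step 2: rule r1; match: 0->2, 1->4, 2->5; deleted nodes 4; deleted edges (2,4,s); (4,2,s); (5,4,s); added nodes (none); added edges (2,5,s); result: nodes: 2:m2, 5:m2, 6:m2, 7:m1 edges: (2,5,s); (7,5,s)
step 3: rule r1; match: 0->2, 1->5, 2->6; deleted nodes 5; deleted edges (2,5,s); (7,5,s); added nodes (none); added edges (2,6,s); result: nodes: 2:m2, 6:m2, 7:m1 edges: (2,6,s)
final:
nodes: 2:m2, 6:m2, 7:m1
edges: (2,6,s)


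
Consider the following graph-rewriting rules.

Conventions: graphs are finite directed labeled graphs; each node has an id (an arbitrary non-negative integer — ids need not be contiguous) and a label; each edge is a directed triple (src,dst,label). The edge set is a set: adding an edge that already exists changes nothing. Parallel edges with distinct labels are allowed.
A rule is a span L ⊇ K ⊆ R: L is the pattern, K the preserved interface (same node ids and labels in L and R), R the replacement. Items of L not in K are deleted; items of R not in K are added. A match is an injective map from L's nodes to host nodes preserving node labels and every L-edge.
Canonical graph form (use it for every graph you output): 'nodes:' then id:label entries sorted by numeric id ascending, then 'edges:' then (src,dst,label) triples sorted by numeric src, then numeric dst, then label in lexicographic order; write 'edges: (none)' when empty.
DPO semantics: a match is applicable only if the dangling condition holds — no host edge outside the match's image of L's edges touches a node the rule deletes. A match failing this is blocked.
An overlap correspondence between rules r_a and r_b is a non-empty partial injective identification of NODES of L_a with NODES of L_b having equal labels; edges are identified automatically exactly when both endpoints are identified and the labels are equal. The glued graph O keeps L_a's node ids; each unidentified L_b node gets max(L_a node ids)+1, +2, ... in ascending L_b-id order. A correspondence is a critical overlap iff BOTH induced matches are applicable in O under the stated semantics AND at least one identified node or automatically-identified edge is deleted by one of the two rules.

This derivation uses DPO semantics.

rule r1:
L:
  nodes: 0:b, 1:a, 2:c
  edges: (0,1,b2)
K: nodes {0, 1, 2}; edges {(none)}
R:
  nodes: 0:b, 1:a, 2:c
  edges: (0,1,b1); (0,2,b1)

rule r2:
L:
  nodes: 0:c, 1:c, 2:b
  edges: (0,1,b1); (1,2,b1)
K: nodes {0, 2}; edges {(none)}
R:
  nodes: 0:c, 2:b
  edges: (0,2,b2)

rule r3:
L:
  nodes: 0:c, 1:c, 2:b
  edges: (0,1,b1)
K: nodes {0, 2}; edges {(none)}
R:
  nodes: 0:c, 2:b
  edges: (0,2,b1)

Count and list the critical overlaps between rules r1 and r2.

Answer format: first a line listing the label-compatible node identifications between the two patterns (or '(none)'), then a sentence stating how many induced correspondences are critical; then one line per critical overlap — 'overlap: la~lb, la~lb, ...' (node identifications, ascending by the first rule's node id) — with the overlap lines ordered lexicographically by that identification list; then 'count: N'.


label-compatible node identifications between L(r1) and L(r2): 0~2, 2~0, 2~1
2 of the induced correspondences are critical overlaps of r1 and r2.
overlap: 0~2, 2~1
overlap: 2~1
count: 2


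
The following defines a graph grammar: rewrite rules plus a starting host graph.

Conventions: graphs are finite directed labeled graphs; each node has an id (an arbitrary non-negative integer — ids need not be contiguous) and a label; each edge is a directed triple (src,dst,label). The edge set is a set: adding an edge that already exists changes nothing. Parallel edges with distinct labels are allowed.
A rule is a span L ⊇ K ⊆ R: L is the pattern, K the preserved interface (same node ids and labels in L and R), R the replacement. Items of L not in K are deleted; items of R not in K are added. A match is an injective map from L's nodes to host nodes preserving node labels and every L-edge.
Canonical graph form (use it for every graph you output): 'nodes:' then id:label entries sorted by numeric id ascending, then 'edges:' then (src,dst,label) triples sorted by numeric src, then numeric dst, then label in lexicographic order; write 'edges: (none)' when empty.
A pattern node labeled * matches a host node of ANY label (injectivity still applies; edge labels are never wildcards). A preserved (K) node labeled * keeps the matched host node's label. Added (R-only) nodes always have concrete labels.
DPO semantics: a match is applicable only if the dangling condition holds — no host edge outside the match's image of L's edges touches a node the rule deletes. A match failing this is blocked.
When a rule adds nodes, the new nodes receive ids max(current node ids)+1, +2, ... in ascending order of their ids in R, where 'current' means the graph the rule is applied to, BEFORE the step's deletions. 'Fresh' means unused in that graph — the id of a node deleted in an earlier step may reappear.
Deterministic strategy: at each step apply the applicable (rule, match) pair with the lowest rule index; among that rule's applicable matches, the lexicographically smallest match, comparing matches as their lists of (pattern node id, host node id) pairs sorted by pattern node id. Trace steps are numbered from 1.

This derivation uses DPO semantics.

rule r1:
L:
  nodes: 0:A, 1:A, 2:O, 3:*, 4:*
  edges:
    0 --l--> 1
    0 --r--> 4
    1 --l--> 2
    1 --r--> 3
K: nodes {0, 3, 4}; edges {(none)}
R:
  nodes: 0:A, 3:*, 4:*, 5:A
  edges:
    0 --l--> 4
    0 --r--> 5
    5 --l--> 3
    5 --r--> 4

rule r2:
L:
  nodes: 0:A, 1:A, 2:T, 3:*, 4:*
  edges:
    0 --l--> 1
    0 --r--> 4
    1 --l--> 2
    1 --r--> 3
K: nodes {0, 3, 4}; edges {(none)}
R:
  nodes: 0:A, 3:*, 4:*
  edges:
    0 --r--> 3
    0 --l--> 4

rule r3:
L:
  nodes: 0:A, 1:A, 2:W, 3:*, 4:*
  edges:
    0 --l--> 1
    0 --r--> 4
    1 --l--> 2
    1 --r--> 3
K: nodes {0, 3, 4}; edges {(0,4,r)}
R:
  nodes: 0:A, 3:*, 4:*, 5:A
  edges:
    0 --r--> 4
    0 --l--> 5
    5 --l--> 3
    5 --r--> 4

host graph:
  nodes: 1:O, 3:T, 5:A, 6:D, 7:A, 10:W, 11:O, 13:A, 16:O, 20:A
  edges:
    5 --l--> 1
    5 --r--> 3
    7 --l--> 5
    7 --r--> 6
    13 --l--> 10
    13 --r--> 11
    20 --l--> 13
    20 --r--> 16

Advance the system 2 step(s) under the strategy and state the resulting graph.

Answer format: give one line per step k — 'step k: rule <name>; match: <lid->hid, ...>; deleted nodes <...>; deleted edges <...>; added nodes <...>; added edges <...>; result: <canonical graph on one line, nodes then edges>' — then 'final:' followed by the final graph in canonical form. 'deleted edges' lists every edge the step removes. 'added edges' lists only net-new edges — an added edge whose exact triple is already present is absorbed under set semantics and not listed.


step 1: rule r1; match: 0->7, 1->5, 2->1, 3->3, 4->6; deleted nodes 1, 5; deleted edges (5,1,l); (5,3,r); (7,5,l); (7,6,r); added nodes 21; added edges (7,6,l); (7,21,r); (21,3,l); (21,6,r); result: nodes: 3:T, 6:D, 7:A, 10:W, 11:O, 13:A, 16:O, 20:A, 21:A edges: (7,6,l); (7,21,r); (13,10,l); (13,11,r); (20,13,l); (20,16,r); (21,3,l); (21,6,r)
step 2: rule r3; match: 0->20, 1->13, 2->10, 3->11, 4->16; deleted nodes 10, 13; deleted edges (13,10,l); (13,11,r); (20,13,l); added nodes 22; added edges (20,22,l); (22,11,l); (22,16,r); result: nodes: 3:T, 6:D, 7:A, 11:O, 16:O, 20:A, 21:A, 22:A edges: (7,6,l); (7,21,r); (20,16,r); (20,22,l); (21,3,l); (21,6,r); (22,11,l); (22,16,r)
final:
nodes: 3:T, 6:D, 7:A, 11:O, 16:O, 20:A, 21:A, 22:A
edges: (7,6,l); (7,21,r); (20,16,r); (20,22,l); (21,3,l); (21,6,r); (22,11,l); (22,16,r)
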